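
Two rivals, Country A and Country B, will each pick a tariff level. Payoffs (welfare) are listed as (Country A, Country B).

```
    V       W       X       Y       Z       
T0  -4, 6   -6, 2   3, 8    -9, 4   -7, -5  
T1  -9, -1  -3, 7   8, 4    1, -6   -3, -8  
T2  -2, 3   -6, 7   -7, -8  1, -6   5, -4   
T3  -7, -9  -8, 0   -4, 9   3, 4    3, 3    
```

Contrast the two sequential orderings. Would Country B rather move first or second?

If Country A leads: Country B's best replies are T0→X, T1→W, T2→W, T3→X; Country A's induced payoffs 3, -3, -6, -4; outcome (T0, X), payoffs (3, 8).
If Country B leads: Country A's best replies are V→T2, W→T1, X→T1, Y→T3, Z→T2; Country B's induced payoffs 3, 7, 4, 4, -4; outcome (T1, W), payoffs (-3, 7).
Country B gets 7 moving first and 8 moving second, so Country B prefers to move second.

second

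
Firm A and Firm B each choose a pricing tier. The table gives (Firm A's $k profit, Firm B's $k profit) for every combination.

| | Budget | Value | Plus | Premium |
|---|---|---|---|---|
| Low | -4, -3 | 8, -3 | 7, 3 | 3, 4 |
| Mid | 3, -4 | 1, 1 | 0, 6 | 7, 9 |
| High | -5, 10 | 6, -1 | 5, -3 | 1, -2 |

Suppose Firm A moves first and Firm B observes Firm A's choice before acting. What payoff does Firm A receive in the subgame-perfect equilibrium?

7

Solve by backward induction (Firm A leads).
- Low: BR = Premium, leader payoff 3.
- Mid: BR = Premium, leader payoff 7.
- High: BR = Budget, leader payoff -5.
Firm A's induced payoffs are 3, 7, -5, so Firm A commits to Mid. Subgame-perfect outcome: (Mid, Premium) with payoffs (7, 9).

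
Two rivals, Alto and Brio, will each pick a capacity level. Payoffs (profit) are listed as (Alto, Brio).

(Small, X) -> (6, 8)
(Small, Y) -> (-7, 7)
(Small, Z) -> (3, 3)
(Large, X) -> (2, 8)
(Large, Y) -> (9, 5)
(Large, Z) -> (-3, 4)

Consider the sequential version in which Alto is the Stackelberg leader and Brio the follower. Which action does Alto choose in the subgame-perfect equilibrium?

Backward induction with Alto moving first.
- Small → Brio plays X (best of 8, 7, 3); Alto gets 6.
- Large → Brio plays X (best of 8, 5, 4); Alto gets 2.
Among 6, 2, the best is 6 at Small. Subgame-perfect outcome: (Small, X) with payoffs (6, 8).

Small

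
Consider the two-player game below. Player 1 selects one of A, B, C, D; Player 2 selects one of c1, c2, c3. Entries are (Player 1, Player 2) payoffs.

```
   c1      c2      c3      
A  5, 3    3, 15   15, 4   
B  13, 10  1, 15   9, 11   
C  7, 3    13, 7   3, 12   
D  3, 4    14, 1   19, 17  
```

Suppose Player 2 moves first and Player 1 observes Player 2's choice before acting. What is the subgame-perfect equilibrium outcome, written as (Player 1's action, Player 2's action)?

Backward induction with Player 2 moving first.
- c1: Player 1 compares 5, 13, 7, 3 and picks B; Player 2 would get 10.
- c2: Player 1 compares 3, 1, 13, 14 and picks D; Player 2 would get 1.
- c3: Player 1 compares 15, 9, 3, 19 and picks D; Player 2 would get 17.
Player 2's induced payoffs are 10, 1, 17, so Player 2 commits to c3. Subgame-perfect outcome: (D, c3) with payoffs (19, 17).

(D, c3)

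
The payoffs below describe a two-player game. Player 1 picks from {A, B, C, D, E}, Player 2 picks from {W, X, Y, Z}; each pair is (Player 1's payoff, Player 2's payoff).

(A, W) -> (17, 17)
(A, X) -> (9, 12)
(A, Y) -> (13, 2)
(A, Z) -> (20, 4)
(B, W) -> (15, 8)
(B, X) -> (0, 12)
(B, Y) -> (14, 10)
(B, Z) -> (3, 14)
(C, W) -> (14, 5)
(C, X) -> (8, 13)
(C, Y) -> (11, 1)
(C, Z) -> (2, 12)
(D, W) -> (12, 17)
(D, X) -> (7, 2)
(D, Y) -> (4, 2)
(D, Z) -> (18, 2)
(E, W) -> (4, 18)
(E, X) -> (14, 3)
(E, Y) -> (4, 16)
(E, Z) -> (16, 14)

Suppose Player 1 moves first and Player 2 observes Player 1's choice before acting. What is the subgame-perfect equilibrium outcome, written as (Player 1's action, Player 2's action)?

Backward induction with Player 1 moving first.
- A: BR = W, leader payoff 17.
- B: BR = Z, leader payoff 3.
- C: BR = X, leader payoff 8.
- D: BR = W, leader payoff 12.
- E: BR = W, leader payoff 4.
Maximizing over 17, 3, 8, 12, 4, Player 1 chooses A. Subgame-perfect outcome: (A, W) with payoffs (17, 17).

(A, W)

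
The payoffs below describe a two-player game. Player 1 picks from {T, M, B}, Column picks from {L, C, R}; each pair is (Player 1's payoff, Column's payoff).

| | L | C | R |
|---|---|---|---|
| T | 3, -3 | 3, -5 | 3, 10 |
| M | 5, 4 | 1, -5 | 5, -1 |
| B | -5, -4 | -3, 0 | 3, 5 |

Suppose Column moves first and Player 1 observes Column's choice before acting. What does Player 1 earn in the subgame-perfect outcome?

5

Work backward from Player 1's decision.
- L: BR = M, leader payoff 4.
- C: BR = T, leader payoff -5.
- R: BR = M, leader payoff -1.
Column's induced payoffs are 4, -5, -1, so Column commits to L. Subgame-perfect outcome: (M, L) with payoffs (5, 4).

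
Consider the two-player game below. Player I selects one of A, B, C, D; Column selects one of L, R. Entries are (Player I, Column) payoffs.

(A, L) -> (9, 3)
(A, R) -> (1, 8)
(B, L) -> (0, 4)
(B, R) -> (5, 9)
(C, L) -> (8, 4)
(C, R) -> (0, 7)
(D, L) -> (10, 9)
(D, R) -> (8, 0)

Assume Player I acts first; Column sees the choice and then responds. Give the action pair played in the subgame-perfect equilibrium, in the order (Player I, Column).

Solve by backward induction (Player I leads).
- A: Column compares 3, 8 and picks R; Player I would get 1.
- B: Column compares 4, 9 and picks R; Player I would get 5.
- C: Column compares 4, 7 and picks R; Player I would get 0.
- D: Column compares 9, 0 and picks L; Player I would get 10.
Player I's induced payoffs are 1, 5, 0, 10, so Player I commits to D. Subgame-perfect outcome: (D, L) with payoffs (10, 9).

(D, L)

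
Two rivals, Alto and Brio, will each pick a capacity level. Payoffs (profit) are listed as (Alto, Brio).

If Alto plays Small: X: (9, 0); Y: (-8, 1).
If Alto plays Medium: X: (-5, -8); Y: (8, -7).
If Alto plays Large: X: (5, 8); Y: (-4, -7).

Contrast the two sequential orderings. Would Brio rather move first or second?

If Alto leads: Brio's best replies are Small→Y, Medium→Y, Large→X; Alto's induced payoffs -8, 8, 5; outcome (Medium, Y), payoffs (8, -7).
If Brio leads: Alto's best replies are X→Small, Y→Medium; Brio's induced payoffs 0, -7; outcome (Small, X), payoffs (9, 0).
Brio gets 0 moving first and -7 moving second, so Brio prefers to move first.

first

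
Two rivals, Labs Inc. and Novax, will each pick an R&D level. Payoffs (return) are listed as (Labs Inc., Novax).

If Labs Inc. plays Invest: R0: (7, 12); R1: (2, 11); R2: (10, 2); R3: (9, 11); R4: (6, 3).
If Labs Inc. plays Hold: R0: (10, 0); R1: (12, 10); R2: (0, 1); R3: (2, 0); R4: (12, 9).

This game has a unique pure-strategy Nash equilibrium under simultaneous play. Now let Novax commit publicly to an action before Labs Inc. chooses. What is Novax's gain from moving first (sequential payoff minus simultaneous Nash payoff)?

Labs Inc. best-responds to each possible Novax move:
- R0: BR = Hold, leader payoff 0.
- R1: BR = Hold, leader payoff 10.
- R2: BR = Invest, leader payoff 2.
- R3: BR = Invest, leader payoff 11.
- R4: BR = Hold, leader payoff 9.
Novax's induced payoffs are 0, 10, 2, 11, 9, so Novax commits to R3. Subgame-perfect outcome: (Invest, R3) with payoffs (9, 11).
For the simultaneous game, intersect best replies.
Labs Inc.'s best replies: R0→Hold; R1→Hold; R2→Invest; R3→Invest; R4→Hold.
Novax's best replies: Invest→R0; Hold→R1.
The unique mutual best reply is (Hold, R1), giving (12, 10).
Novax's commitment gain: 11 − 10 = 1.

1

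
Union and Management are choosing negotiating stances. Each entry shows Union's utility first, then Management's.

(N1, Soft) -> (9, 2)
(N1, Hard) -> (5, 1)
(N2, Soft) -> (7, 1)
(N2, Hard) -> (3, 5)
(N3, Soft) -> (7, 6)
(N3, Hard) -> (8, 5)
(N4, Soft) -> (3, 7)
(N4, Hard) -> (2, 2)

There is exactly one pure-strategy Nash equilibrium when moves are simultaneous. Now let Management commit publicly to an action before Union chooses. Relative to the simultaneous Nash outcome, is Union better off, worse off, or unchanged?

worse off

Union best-responds to each possible Management move:
- Soft → Union plays N1 (best of 9, 7, 7, 3); Management gets 2.
- Hard → Union plays N3 (best of 5, 3, 8, 2); Management gets 5.
Management's induced payoffs are 2, 5, so Management commits to Hard. Subgame-perfect outcome: (N3, Hard) with payoffs (8, 5).
Now find the simultaneous Nash equilibrium.
Union's best replies: Soft→N1; Hard→N3.
Management's best replies: N1→Soft; N2→Hard; N3→Soft; N4→Soft.
The unique mutual best reply is (N1, Soft), giving (9, 2).
Union earns 8 sequentially versus 9 at the Nash outcome: worse off.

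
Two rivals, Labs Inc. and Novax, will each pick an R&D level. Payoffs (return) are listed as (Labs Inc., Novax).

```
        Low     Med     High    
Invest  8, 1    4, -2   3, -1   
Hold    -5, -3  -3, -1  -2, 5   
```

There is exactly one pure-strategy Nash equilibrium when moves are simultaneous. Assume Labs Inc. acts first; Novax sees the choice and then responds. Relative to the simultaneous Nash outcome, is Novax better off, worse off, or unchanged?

unchanged

Backward induction with Labs Inc. moving first.
- Invest: BR = Low, leader payoff 8.
- Hold: BR = High, leader payoff -2.
Among 8, -2, the best is 8 at Invest. Subgame-perfect outcome: (Invest, Low) with payoffs (8, 1).
Now find the simultaneous Nash equilibrium.
Labs Inc.'s best replies: Low→Invest; Med→Invest; High→Invest.
Novax's best replies: Invest→Low; Hold→High.
The unique mutual best reply is (Invest, Low), giving (8, 1).
Novax earns 1 sequentially versus 1 at the Nash outcome: unchanged.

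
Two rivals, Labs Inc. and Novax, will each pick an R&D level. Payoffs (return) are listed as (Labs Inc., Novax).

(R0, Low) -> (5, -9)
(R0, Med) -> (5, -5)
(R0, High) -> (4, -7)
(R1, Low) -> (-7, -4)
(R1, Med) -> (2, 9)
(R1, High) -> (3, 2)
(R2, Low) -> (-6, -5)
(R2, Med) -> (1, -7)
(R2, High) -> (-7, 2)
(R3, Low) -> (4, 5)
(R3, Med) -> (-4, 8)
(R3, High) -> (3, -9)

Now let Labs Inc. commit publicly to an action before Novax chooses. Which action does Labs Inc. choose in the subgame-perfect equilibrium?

Solve by backward induction (Labs Inc. leads).
- R0: BR = Med, leader payoff 5.
- R1: BR = Med, leader payoff 2.
- R2: BR = High, leader payoff -7.
- R3: BR = Med, leader payoff -4.
Among 5, 2, -7, -4, the best is 5 at R0. Subgame-perfect outcome: (R0, Med) with payoffs (5, -5).

R0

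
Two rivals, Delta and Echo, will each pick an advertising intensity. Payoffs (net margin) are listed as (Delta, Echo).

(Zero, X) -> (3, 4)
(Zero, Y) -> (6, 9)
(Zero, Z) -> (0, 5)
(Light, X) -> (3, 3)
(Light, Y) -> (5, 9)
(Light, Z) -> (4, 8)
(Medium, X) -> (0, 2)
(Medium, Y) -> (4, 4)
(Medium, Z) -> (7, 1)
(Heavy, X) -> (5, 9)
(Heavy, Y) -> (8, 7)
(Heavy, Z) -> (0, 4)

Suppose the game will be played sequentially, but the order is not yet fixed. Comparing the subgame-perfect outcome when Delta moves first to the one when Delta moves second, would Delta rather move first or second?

If Delta leads: Echo's best replies are Zero→Y, Light→Y, Medium→Y, Heavy→X; Delta's induced payoffs 6, 5, 4, 5; outcome (Zero, Y), payoffs (6, 9).
If Echo leads: Delta's best replies are X→Heavy, Y→Heavy, Z→Medium; Echo's induced payoffs 9, 7, 1; outcome (Heavy, X), payoffs (5, 9).
Delta gets 6 moving first and 5 moving second, so Delta prefers to move first.

first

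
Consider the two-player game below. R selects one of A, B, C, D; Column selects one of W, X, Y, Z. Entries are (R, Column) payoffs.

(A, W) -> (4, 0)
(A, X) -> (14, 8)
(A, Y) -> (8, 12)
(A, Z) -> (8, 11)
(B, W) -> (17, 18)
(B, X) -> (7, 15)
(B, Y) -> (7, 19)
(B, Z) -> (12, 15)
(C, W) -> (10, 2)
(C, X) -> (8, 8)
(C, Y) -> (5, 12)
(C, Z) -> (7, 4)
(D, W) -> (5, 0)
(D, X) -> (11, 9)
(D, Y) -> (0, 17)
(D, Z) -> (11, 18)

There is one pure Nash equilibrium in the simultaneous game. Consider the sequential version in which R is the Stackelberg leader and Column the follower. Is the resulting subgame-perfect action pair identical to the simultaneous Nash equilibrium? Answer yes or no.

Work backward from Column's decision.
- A → Column plays Y (best of 0, 8, 12, 11); R gets 8.
- B → Column plays Y (best of 18, 15, 19, 15); R gets 7.
- C → Column plays Y (best of 2, 8, 12, 4); R gets 5.
- D → Column plays Z (best of 0, 9, 17, 18); R gets 11.
R's induced payoffs are 8, 7, 5, 11, so R commits to D. Subgame-perfect outcome: (D, Z) with payoffs (11, 18).
Now find the simultaneous Nash equilibrium.
R's best replies: W→B; X→A; Y→A; Z→B.
Column's best replies: A→Y; B→Y; C→Y; D→Z.
The unique mutual best reply is (A, Y), giving (8, 12).
Sequential outcome (D, Z) differs from the Nash profile (A, Y).

no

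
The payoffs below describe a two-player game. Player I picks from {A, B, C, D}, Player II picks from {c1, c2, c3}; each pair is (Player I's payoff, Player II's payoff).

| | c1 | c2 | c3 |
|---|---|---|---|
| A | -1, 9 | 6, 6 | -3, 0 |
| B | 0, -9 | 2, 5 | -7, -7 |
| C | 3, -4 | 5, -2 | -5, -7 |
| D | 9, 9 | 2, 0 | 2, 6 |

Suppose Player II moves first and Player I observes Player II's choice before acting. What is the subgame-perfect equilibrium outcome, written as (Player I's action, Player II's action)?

(D, c1)

Backward induction with Player II moving first.
- c1: BR = D, leader payoff 9.
- c2: BR = A, leader payoff 6.
- c3: BR = D, leader payoff 6.
Among 9, 6, 6, the best is 9 at c1. Subgame-perfect outcome: (D, c1) with payoffs (9, 9).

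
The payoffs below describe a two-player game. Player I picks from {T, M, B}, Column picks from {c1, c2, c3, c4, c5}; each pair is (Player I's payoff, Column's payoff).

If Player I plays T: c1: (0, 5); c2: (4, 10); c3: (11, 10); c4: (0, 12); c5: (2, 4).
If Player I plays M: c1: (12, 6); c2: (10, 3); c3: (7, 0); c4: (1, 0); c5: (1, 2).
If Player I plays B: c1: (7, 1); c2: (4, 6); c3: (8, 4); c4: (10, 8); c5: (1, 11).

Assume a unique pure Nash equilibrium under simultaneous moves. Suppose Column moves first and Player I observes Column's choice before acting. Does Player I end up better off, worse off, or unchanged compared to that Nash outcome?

Backward induction with Column moving first.
- c1 → Player I plays M (best of 0, 12, 7); Column gets 6.
- c2 → Player I plays M (best of 4, 10, 4); Column gets 3.
- c3 → Player I plays T (best of 11, 7, 8); Column gets 10.
- c4 → Player I plays B (best of 0, 1, 10); Column gets 8.
- c5 → Player I plays T (best of 2, 1, 1); Column gets 4.
Among 6, 3, 10, 8, 4, the best is 10 at c3. Subgame-perfect outcome: (T, c3) with payoffs (11, 10).
Now find the simultaneous Nash equilibrium.
Player I's best replies: c1→M; c2→M; c3→T; c4→B; c5→T.
Column's best replies: T→c4; M→c1; B→c5.
The unique mutual best reply is (M, c1), giving (12, 6).
Player I earns 11 sequentially versus 12 at the Nash outcome: worse off.

worse off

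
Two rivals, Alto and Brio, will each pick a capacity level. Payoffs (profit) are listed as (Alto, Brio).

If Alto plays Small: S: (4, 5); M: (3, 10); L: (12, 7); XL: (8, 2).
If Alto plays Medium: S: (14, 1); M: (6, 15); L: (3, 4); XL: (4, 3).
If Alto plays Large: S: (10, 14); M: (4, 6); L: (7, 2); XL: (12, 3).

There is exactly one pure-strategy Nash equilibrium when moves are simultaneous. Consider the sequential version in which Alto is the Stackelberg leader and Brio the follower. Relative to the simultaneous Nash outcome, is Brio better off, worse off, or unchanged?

worse off

Brio best-responds to each possible Alto move:
- Small: BR = M, leader payoff 3.
- Medium: BR = M, leader payoff 6.
- Large: BR = S, leader payoff 10.
Maximizing over 3, 6, 10, Alto chooses Large. Subgame-perfect outcome: (Large, S) with payoffs (10, 14).
Under simultaneous play:
Alto's best replies: S→Medium; M→Medium; L→Small; XL→Large.
Brio's best replies: Small→M; Medium→M; Large→S.
The unique mutual best reply is (Medium, M), giving (6, 15).
Brio earns 14 sequentially versus 15 at the Nash outcome: worse off.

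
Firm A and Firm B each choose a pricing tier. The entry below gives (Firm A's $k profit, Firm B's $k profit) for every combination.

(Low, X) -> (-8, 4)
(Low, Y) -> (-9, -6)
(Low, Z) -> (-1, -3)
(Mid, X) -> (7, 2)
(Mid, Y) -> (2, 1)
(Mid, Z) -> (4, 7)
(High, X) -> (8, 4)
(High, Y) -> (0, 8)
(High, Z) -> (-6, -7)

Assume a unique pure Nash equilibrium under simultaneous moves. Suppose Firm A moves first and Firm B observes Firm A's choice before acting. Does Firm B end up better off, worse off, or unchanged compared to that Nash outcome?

Solve by backward induction (Firm A leads).
- Low: BR = X, leader payoff -8.
- Mid: BR = Z, leader payoff 4.
- High: BR = Y, leader payoff 0.
Maximizing over -8, 4, 0, Firm A chooses Mid. Subgame-perfect outcome: (Mid, Z) with payoffs (4, 7).
Now find the simultaneous Nash equilibrium.
Firm A's best replies: X→High; Y→Mid; Z→Mid.
Firm B's best replies: Low→X; Mid→Z; High→Y.
Only (Mid, Z) has each player best-responding; Nash payoffs (4, 7).
Firm B earns 7 sequentially versus 7 at the Nash outcome: unchanged.

unchanged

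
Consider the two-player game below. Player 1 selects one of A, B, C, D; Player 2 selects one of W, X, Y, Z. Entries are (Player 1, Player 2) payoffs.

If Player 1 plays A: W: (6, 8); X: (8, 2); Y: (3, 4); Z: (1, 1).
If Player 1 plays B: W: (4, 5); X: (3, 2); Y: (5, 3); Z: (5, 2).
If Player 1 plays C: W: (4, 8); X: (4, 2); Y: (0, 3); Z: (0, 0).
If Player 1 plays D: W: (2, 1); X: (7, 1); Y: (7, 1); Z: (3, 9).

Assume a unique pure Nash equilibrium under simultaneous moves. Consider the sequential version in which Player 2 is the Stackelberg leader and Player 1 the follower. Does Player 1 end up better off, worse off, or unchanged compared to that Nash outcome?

Solve by backward induction (Player 2 leads).
- W: Player 1 compares 6, 4, 4, 2 and picks A; Player 2 would get 8.
- X: Player 1 compares 8, 3, 4, 7 and picks A; Player 2 would get 2.
- Y: Player 1 compares 3, 5, 0, 7 and picks D; Player 2 would get 1.
- Z: Player 1 compares 1, 5, 0, 3 and picks B; Player 2 would get 2.
Maximizing over 8, 2, 1, 2, Player 2 chooses W. Subgame-perfect outcome: (A, W) with payoffs (6, 8).
Under simultaneous play:
Player 1's best replies: W→A; X→A; Y→D; Z→B.
Player 2's best replies: A→W; B→W; C→W; D→Z.
Only (A, W) has each player best-responding; Nash payoffs (6, 8).
Player 1 earns 6 sequentially versus 6 at the Nash outcome: unchanged.

unchanged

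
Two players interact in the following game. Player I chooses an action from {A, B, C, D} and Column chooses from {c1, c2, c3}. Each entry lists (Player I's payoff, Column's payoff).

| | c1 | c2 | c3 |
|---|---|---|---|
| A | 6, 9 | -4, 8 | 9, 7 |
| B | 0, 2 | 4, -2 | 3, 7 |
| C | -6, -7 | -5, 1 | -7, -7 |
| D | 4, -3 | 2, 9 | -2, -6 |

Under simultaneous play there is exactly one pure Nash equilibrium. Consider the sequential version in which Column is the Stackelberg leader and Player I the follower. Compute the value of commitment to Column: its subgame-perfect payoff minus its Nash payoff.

0

Backward induction with Column moving first.
- c1 → Player I plays A (best of 6, 0, -6, 4); Column gets 9.
- c2 → Player I plays B (best of -4, 4, -5, 2); Column gets -2.
- c3 → Player I plays A (best of 9, 3, -7, -2); Column gets 7.
Among 9, -2, 7, the best is 9 at c1. Subgame-perfect outcome: (A, c1) with payoffs (6, 9).
Now find the simultaneous Nash equilibrium.
Player I's best replies: c1→A; c2→B; c3→A.
Column's best replies: A→c1; B→c3; C→c2; D→c2.
Only (A, c1) has each player best-responding; Nash payoffs (6, 9).
Column's commitment gain: 9 − 9 = 0.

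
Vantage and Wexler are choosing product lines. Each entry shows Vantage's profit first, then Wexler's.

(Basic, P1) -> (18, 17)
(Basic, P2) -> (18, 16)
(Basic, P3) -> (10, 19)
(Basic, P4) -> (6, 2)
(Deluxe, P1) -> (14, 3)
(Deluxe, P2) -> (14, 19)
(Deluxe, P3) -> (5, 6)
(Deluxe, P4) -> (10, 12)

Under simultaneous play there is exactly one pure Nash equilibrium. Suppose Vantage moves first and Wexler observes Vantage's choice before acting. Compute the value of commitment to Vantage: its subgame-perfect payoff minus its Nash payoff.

Solve by backward induction (Vantage leads).
- Basic: Wexler compares 17, 16, 19, 2 and picks P3; Vantage would get 10.
- Deluxe: Wexler compares 3, 19, 6, 12 and picks P2; Vantage would get 14.
Among 10, 14, the best is 14 at Deluxe. Subgame-perfect outcome: (Deluxe, P2) with payoffs (14, 19).
For the simultaneous game, intersect best replies.
Vantage's best replies: P1→Basic; P2→Basic; P3→Basic; P4→Deluxe.
Wexler's best replies: Basic→P3; Deluxe→P2.
Only (Basic, P3) has each player best-responding; Nash payoffs (10, 19).
Vantage's commitment gain: 14 − 10 = 4.

4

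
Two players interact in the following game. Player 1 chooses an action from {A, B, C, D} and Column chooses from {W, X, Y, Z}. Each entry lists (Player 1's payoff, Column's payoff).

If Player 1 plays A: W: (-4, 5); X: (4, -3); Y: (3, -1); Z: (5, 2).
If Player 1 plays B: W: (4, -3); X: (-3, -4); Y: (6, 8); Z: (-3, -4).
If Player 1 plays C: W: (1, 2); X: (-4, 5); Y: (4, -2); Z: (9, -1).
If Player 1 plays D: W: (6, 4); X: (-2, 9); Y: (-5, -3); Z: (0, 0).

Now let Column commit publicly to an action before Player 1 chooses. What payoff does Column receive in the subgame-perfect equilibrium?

8

Backward induction with Column moving first.
- W → Player 1 plays D (best of -4, 4, 1, 6); Column gets 4.
- X → Player 1 plays A (best of 4, -3, -4, -2); Column gets -3.
- Y → Player 1 plays B (best of 3, 6, 4, -5); Column gets 8.
- Z → Player 1 plays C (best of 5, -3, 9, 0); Column gets -1.
Among 4, -3, 8, -1, the best is 8 at Y. Subgame-perfect outcome: (B, Y) with payoffs (6, 8).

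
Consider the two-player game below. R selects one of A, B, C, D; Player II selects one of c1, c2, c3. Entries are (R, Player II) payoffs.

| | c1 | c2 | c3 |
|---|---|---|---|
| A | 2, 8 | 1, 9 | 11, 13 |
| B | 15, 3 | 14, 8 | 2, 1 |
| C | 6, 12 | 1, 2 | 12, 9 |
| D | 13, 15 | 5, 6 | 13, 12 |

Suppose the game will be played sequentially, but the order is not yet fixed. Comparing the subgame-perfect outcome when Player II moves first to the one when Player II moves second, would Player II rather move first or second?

first

If R leads: Player II's best replies are A→c3, B→c2, C→c1, D→c1; R's induced payoffs 11, 14, 6, 13; outcome (B, c2), payoffs (14, 8).
If Player II leads: R's best replies are c1→B, c2→B, c3→D; Player II's induced payoffs 3, 8, 12; outcome (D, c3), payoffs (13, 12).
Player II gets 12 moving first and 8 moving second, so Player II prefers to move first.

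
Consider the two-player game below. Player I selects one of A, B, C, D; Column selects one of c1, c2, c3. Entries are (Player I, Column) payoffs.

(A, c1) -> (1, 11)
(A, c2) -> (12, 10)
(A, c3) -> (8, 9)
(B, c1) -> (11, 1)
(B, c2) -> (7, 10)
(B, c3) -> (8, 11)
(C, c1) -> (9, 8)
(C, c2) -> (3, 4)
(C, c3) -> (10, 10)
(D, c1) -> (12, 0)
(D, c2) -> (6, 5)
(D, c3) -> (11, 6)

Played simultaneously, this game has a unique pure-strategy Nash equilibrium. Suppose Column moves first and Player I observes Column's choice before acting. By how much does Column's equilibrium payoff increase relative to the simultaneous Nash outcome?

Work backward from Player I's decision.
- c1: BR = D, leader payoff 0.
- c2: BR = A, leader payoff 10.
- c3: BR = D, leader payoff 6.
Maximizing over 0, 10, 6, Column chooses c2. Subgame-perfect outcome: (A, c2) with payoffs (12, 10).
For the simultaneous game, intersect best replies.
Player I's best replies: c1→D; c2→A; c3→D.
Column's best replies: A→c1; B→c3; C→c3; D→c3.
The unique mutual best reply is (D, c3), giving (11, 6).
Column's commitment gain: 10 − 6 = 4.

4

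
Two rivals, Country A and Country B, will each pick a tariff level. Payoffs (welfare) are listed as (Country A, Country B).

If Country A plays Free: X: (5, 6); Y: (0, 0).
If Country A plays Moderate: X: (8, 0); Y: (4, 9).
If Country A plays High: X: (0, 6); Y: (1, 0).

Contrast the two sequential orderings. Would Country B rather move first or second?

If Country A leads: Country B's best replies are Free→X, Moderate→Y, High→X; Country A's induced payoffs 5, 4, 0; outcome (Free, X), payoffs (5, 6).
If Country B leads: Country A's best replies are X→Moderate, Y→Moderate; Country B's induced payoffs 0, 9; outcome (Moderate, Y), payoffs (4, 9).
Country B gets 9 moving first and 6 moving second, so Country B prefers to move first.

first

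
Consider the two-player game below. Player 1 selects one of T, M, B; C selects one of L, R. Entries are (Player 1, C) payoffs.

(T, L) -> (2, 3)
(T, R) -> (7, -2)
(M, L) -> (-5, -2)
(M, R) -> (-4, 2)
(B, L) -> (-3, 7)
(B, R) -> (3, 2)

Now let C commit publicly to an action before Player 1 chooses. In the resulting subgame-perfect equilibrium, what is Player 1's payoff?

Backward induction with C moving first.
- L: BR = T, leader payoff 3.
- R: BR = T, leader payoff -2.
C's induced payoffs are 3, -2, so C commits to L. Subgame-perfect outcome: (T, L) with payoffs (2, 3).

2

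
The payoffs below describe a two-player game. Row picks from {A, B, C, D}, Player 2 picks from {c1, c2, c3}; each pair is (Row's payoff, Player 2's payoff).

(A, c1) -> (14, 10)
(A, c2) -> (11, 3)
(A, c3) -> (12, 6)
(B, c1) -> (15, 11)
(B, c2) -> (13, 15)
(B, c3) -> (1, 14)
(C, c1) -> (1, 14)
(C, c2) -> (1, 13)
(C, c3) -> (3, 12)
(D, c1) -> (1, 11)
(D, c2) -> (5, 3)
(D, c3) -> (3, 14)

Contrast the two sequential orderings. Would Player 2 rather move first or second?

If Row leads: Player 2's best replies are A→c1, B→c2, C→c1, D→c3; Row's induced payoffs 14, 13, 1, 3; outcome (A, c1), payoffs (14, 10).
If Player 2 leads: Row's best replies are c1→B, c2→B, c3→A; Player 2's induced payoffs 11, 15, 6; outcome (B, c2), payoffs (13, 15).
Player 2 gets 15 moving first and 10 moving second, so Player 2 prefers to move first.

first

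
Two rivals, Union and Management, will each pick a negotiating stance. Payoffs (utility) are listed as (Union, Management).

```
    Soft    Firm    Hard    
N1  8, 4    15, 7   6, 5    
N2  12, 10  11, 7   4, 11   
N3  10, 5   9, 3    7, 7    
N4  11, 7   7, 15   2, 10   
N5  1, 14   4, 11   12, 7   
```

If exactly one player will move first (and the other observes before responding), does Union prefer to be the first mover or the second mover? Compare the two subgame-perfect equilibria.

first

If Union leads: Management's best replies are N1→Firm, N2→Hard, N3→Hard, N4→Firm, N5→Soft; Union's induced payoffs 15, 4, 7, 7, 1; outcome (N1, Firm), payoffs (15, 7).
If Management leads: Union's best replies are Soft→N2, Firm→N1, Hard→N5; Management's induced payoffs 10, 7, 7; outcome (N2, Soft), payoffs (12, 10).
Union gets 15 moving first and 12 moving second, so Union prefers to move first.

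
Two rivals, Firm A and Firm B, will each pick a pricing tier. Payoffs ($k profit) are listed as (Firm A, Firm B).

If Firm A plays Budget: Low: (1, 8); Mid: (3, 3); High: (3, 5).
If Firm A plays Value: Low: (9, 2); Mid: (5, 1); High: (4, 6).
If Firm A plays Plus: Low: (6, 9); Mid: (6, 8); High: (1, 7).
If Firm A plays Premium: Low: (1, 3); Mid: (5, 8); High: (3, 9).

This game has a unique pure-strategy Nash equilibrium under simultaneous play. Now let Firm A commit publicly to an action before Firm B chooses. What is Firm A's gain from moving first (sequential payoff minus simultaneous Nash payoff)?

2

Solve by backward induction (Firm A leads).
- Budget: Firm B compares 8, 3, 5 and picks Low; Firm A would get 1.
- Value: Firm B compares 2, 1, 6 and picks High; Firm A would get 4.
- Plus: Firm B compares 9, 8, 7 and picks Low; Firm A would get 6.
- Premium: Firm B compares 3, 8, 9 and picks High; Firm A would get 3.
Maximizing over 1, 4, 6, 3, Firm A chooses Plus. Subgame-perfect outcome: (Plus, Low) with payoffs (6, 9).
Under simultaneous play:
Firm A's best replies: Low→Value; Mid→Plus; High→Value.
Firm B's best replies: Budget→Low; Value→High; Plus→Low; Premium→High.
The unique mutual best reply is (Value, High), giving (4, 6).
Firm A's commitment gain: 6 − 4 = 2.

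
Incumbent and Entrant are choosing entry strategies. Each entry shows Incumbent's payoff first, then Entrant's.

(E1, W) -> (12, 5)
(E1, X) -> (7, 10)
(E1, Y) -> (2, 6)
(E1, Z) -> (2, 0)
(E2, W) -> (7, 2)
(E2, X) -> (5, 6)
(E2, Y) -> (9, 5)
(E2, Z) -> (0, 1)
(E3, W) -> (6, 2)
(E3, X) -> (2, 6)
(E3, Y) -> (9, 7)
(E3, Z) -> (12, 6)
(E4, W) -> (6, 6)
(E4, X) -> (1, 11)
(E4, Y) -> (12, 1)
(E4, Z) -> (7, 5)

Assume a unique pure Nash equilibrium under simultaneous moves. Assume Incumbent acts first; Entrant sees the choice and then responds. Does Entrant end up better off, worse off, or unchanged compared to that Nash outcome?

Entrant best-responds to each possible Incumbent move:
- E1: Entrant compares 5, 10, 6, 0 and picks X; Incumbent would get 7.
- E2: Entrant compares 2, 6, 5, 1 and picks X; Incumbent would get 5.
- E3: Entrant compares 2, 6, 7, 6 and picks Y; Incumbent would get 9.
- E4: Entrant compares 6, 11, 1, 5 and picks X; Incumbent would get 1.
Among 7, 5, 9, 1, the best is 9 at E3. Subgame-perfect outcome: (E3, Y) with payoffs (9, 7).
Now find the simultaneous Nash equilibrium.
Incumbent's best replies: W→E1; X→E1; Y→E4; Z→E3.
Entrant's best replies: E1→X; E2→X; E3→Y; E4→X.
The unique mutual best reply is (E1, X), giving (7, 10).
Entrant earns 7 sequentially versus 10 at the Nash outcome: worse off.

worse off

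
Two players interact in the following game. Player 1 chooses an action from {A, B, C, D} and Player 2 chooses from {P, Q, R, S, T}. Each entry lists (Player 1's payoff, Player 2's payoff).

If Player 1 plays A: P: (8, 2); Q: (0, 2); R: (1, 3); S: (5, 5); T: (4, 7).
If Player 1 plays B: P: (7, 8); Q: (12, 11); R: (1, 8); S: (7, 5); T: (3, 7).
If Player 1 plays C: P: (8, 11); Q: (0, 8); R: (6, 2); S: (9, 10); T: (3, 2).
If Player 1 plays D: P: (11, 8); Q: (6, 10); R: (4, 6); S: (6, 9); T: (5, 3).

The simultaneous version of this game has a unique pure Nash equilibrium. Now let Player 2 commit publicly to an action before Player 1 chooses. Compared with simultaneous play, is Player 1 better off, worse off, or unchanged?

Player 1 best-responds to each possible Player 2 move:
- P → Player 1 plays D (best of 8, 7, 8, 11); Player 2 gets 8.
- Q → Player 1 plays B (best of 0, 12, 0, 6); Player 2 gets 11.
- R → Player 1 plays C (best of 1, 1, 6, 4); Player 2 gets 2.
- S → Player 1 plays C (best of 5, 7, 9, 6); Player 2 gets 10.
- T → Player 1 plays D (best of 4, 3, 3, 5); Player 2 gets 3.
Player 2's induced payoffs are 8, 11, 2, 10, 3, so Player 2 commits to Q. Subgame-perfect outcome: (B, Q) with payoffs (12, 11).
Now find the simultaneous Nash equilibrium.
Player 1's best replies: P→D; Q→B; R→C; S→C; T→D.
Player 2's best replies: A→T; B→Q; C→P; D→Q.
Only (B, Q) has each player best-responding; Nash payoffs (12, 11).
Player 1 earns 12 sequentially versus 12 at the Nash outcome: unchanged.

unchanged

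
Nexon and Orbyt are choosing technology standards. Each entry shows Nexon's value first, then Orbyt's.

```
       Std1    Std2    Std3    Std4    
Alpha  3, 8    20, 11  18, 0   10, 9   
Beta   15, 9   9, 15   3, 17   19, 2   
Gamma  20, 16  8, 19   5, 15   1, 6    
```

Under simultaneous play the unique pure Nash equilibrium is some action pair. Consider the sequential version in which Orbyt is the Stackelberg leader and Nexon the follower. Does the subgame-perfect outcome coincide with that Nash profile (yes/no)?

no

Nexon best-responds to each possible Orbyt move:
- Std1: BR = Gamma, leader payoff 16.
- Std2: BR = Alpha, leader payoff 11.
- Std3: BR = Alpha, leader payoff 0.
- Std4: BR = Beta, leader payoff 2.
Maximizing over 16, 11, 0, 2, Orbyt chooses Std1. Subgame-perfect outcome: (Gamma, Std1) with payoffs (20, 16).
For the simultaneous game, intersect best replies.
Nexon's best replies: Std1→Gamma; Std2→Alpha; Std3→Alpha; Std4→Beta.
Orbyt's best replies: Alpha→Std2; Beta→Std3; Gamma→Std2.
The unique mutual best reply is (Alpha, Std2), giving (20, 11).
Sequential outcome (Gamma, Std1) differs from the Nash profile (Alpha, Std2).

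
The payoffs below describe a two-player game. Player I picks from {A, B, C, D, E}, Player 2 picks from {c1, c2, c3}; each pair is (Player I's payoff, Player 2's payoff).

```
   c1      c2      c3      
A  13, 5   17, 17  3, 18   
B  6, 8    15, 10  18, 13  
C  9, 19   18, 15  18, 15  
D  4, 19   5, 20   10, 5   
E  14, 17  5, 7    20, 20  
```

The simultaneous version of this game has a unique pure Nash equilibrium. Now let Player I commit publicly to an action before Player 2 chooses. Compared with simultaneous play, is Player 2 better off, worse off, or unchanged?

unchanged

Solve by backward induction (Player I leads).
- A: BR = c3, leader payoff 3.
- B: BR = c3, leader payoff 18.
- C: BR = c1, leader payoff 9.
- D: BR = c2, leader payoff 5.
- E: BR = c3, leader payoff 20.
Player I's induced payoffs are 3, 18, 9, 5, 20, so Player I commits to E. Subgame-perfect outcome: (E, c3) with payoffs (20, 20).
Under simultaneous play:
Player I's best replies: c1→E; c2→C; c3→E.
Player 2's best replies: A→c3; B→c3; C→c1; D→c2; E→c3.
The unique mutual best reply is (E, c3), giving (20, 20).
Player 2 earns 20 sequentially versus 20 at the Nash outcome: unchanged.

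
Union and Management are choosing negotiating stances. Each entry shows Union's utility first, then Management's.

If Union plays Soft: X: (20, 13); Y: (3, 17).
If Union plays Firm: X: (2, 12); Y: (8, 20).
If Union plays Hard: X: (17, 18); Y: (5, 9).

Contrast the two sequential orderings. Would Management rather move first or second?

If Union leads: Management's best replies are Soft→Y, Firm→Y, Hard→X; Union's induced payoffs 3, 8, 17; outcome (Hard, X), payoffs (17, 18).
If Management leads: Union's best replies are X→Soft, Y→Firm; Management's induced payoffs 13, 20; outcome (Firm, Y), payoffs (8, 20).
Management gets 20 moving first and 18 moving second, so Management prefers to move first.

first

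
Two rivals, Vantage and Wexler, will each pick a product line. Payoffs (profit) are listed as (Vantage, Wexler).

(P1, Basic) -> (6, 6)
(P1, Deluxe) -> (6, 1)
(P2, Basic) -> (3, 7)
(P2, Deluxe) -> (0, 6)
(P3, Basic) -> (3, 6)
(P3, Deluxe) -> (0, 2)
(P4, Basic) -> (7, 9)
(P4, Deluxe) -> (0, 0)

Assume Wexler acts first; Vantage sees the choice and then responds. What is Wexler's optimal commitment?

Work backward from Vantage's decision.
- Basic: BR = P4, leader payoff 9.
- Deluxe: BR = P1, leader payoff 1.
Wexler's induced payoffs are 9, 1, so Wexler commits to Basic. Subgame-perfect outcome: (P4, Basic) with payoffs (7, 9).

Basic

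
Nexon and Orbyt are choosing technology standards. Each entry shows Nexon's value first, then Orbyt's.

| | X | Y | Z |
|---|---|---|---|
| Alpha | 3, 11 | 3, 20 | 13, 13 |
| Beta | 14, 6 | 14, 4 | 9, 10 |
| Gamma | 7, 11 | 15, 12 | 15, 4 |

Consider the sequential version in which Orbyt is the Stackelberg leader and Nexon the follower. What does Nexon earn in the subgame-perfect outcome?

15

Backward induction with Orbyt moving first.
- X: Nexon compares 3, 14, 7 and picks Beta; Orbyt would get 6.
- Y: Nexon compares 3, 14, 15 and picks Gamma; Orbyt would get 12.
- Z: Nexon compares 13, 9, 15 and picks Gamma; Orbyt would get 4.
Orbyt's induced payoffs are 6, 12, 4, so Orbyt commits to Y. Subgame-perfect outcome: (Gamma, Y) with payoffs (15, 12).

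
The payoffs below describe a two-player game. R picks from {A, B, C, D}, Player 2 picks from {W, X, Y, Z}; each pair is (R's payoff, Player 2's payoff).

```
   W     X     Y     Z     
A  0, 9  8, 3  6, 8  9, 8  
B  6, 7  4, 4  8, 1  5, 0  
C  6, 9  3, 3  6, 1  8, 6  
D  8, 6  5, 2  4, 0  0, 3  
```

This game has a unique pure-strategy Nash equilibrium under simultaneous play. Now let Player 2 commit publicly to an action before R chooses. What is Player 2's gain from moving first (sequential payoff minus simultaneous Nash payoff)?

2

R best-responds to each possible Player 2 move:
- W: BR = D, leader payoff 6.
- X: BR = A, leader payoff 3.
- Y: BR = B, leader payoff 1.
- Z: BR = A, leader payoff 8.
Among 6, 3, 1, 8, the best is 8 at Z. Subgame-perfect outcome: (A, Z) with payoffs (9, 8).
Now find the simultaneous Nash equilibrium.
R's best replies: W→D; X→A; Y→B; Z→A.
Player 2's best replies: A→W; B→W; C→W; D→W.
The unique mutual best reply is (D, W), giving (8, 6).
Player 2's commitment gain: 8 − 6 = 2.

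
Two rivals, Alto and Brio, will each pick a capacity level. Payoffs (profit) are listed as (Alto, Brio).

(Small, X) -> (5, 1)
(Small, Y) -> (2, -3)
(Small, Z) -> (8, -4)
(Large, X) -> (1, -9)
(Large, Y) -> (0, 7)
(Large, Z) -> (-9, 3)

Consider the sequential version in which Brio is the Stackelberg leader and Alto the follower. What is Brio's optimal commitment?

X

Work backward from Alto's decision.
- X: Alto compares 5, 1 and picks Small; Brio would get 1.
- Y: Alto compares 2, 0 and picks Small; Brio would get -3.
- Z: Alto compares 8, -9 and picks Small; Brio would get -4.
Brio's induced payoffs are 1, -3, -4, so Brio commits to X. Subgame-perfect outcome: (Small, X) with payoffs (5, 1).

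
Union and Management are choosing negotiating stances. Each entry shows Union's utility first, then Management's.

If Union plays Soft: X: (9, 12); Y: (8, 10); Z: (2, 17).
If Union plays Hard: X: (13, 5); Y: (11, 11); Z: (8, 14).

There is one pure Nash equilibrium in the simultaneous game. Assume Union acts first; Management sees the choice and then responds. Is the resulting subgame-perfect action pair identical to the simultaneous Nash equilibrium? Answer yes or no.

yes

Work backward from Management's decision.
- Soft → Management plays Z (best of 12, 10, 17); Union gets 2.
- Hard → Management plays Z (best of 5, 11, 14); Union gets 8.
Maximizing over 2, 8, Union chooses Hard. Subgame-perfect outcome: (Hard, Z) with payoffs (8, 14).
Under simultaneous play:
Union's best replies: X→Hard; Y→Hard; Z→Hard.
Management's best replies: Soft→Z; Hard→Z.
Only (Hard, Z) has each player best-responding; Nash payoffs (8, 14).
Sequential outcome (Hard, Z) coincides with the Nash profile (Hard, Z).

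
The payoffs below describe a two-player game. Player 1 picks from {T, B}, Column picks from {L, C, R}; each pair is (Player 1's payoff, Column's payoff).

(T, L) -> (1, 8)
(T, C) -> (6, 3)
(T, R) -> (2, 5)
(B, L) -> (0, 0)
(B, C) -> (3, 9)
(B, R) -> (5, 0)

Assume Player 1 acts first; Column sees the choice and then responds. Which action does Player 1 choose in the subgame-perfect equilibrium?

Solve by backward induction (Player 1 leads).
- T: Column compares 8, 3, 5 and picks L; Player 1 would get 1.
- B: Column compares 0, 9, 0 and picks C; Player 1 would get 3.
Maximizing over 1, 3, Player 1 chooses B. Subgame-perfect outcome: (B, C) with payoffs (3, 9).

B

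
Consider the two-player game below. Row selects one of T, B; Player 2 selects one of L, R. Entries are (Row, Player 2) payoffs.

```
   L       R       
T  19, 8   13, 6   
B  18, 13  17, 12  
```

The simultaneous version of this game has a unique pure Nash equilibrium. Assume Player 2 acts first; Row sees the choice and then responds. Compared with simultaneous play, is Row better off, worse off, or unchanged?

Work backward from Row's decision.
- L: Row compares 19, 18 and picks T; Player 2 would get 8.
- R: Row compares 13, 17 and picks B; Player 2 would get 12.
Maximizing over 8, 12, Player 2 chooses R. Subgame-perfect outcome: (B, R) with payoffs (17, 12).
Now find the simultaneous Nash equilibrium.
Row's best replies: L→T; R→B.
Player 2's best replies: T→L; B→L.
Only (T, L) has each player best-responding; Nash payoffs (19, 8).
Row earns 17 sequentially versus 19 at the Nash outcome: worse off.

worse off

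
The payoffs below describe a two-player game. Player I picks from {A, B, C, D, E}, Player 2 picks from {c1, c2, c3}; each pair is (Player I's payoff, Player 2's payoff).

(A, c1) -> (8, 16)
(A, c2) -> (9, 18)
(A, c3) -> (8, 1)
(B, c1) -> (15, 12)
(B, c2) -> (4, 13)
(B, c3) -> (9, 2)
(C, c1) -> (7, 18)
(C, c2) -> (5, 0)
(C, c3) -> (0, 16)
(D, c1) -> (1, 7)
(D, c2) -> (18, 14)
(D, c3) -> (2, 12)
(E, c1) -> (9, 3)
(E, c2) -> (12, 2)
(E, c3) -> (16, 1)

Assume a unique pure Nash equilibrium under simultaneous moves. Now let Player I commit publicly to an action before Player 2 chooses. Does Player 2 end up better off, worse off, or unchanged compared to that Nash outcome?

Player 2 best-responds to each possible Player I move:
- A: BR = c2, leader payoff 9.
- B: BR = c2, leader payoff 4.
- C: BR = c1, leader payoff 7.
- D: BR = c2, leader payoff 18.
- E: BR = c1, leader payoff 9.
Among 9, 4, 7, 18, 9, the best is 18 at D. Subgame-perfect outcome: (D, c2) with payoffs (18, 14).
For the simultaneous game, intersect best replies.
Player I's best replies: c1→B; c2→D; c3→E.
Player 2's best replies: A→c2; B→c2; C→c1; D→c2; E→c1.
The unique mutual best reply is (D, c2), giving (18, 14).
Player 2 earns 14 sequentially versus 14 at the Nash outcome: unchanged.

unchanged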